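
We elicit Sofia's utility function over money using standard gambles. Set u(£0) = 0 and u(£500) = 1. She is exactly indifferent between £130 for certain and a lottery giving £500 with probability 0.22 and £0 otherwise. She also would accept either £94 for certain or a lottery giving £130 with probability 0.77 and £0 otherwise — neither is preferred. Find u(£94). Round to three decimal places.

0.169

The first gamble pins u(£130): it must equal 0.22·1 + 0.78·0 = 0.22.
The second indifference gives u(£94) = 0.77·u(£130) + 0.23·u(£0) = 0.77·0.22 + 0.23·0.00 = 0.1694.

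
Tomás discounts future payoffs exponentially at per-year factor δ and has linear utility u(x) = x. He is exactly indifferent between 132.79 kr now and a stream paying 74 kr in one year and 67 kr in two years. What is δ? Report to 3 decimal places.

The stream is worth 74δ + 67δ² today, so 74δ + 67δ² = 132.79.
That is, 67δ² + 74δ − 132.79 = 0, a quadratic in δ.
The positive root is δ = [−74 + √(74² + 4·67·132.79)] / (2·67) = (−74 + 202.642)/134 ≈ 0.960.

δ ≈ 0.960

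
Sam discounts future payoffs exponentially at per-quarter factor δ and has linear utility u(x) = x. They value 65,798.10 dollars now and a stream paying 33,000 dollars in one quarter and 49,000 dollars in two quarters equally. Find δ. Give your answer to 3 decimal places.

The stream is worth 33000δ + 49000δ² today, so 33000δ + 49000δ² = 65798.10.
That is, 49000δ² + 33000δ − 65798.10 = 0, a quadratic in δ.
By the quadratic formula (taking the positive root), δ = (−33000 + √13985427600.00) / 98000 ≈ 0.870.

δ ≈ 0.870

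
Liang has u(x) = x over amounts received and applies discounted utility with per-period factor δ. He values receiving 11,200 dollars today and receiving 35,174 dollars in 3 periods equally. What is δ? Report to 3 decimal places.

δ ≈ 0.683

Equating discounted utilities: u(11200) = δ^3·u(35174) ⇒ δ^3 = u(11200)/u(35174).
With u(x) = x: δ^3 = 11200/35174 = 0.31842.
So δ = 0.31842^(1/3) ≈ 0.683.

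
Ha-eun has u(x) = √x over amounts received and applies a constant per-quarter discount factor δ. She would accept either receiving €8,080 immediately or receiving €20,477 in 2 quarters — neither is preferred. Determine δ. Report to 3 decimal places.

δ ≈ 0.793

Indifference means u(8080) = δ^2 · u(20477), so δ^2 = u(8080)/u(20477).
Since u(x) = √x, δ^2 = √(8080/20477) = 0.62816.
Taking the square root: δ = 0.62816^(1/2) ≈ 0.793.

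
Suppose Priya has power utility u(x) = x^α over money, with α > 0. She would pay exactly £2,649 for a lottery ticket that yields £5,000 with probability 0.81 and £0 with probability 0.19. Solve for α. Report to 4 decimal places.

α ≈ 0.3317

The lottery's expected utility is 0.81·u(5000) + 0.19·u(0) = 0.81·5000^α (since u(0) = 0 for α > 0).
Equating: 2649^α = 0.81·5000^α, i.e. 0.5298^α = 0.81.
α = ln(0.81) / ln(2649/5000) = -0.2107210/-0.6352557 ≈ 0.3317.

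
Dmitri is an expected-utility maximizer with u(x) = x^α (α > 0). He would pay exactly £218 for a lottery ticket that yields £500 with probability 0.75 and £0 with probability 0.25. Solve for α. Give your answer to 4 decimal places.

α ≈ 0.3466

EU(lottery) = 0.75·500^α + 0.25·0 = 0.75·500^α.
Indifference: 218^α = 0.75·500^α, so (218/500)^α = 0.75.
Take logs: α = ln 0.75 / ln(218/500) ≈ 0.346558.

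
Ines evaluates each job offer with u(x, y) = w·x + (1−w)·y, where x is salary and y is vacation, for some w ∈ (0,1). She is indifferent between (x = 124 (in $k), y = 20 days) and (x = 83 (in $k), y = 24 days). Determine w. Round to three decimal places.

Indifference: w·124 + (1−w)·20 = w·83 + (1−w)·24.
Rearranging, 41·w − 4·(1−w) = 0.
Hence w = 4/(41+4) = 4/45 = 0.089.

w = 0.089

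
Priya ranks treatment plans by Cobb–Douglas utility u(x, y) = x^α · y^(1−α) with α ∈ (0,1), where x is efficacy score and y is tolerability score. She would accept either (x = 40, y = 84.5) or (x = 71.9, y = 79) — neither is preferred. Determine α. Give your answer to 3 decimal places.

Indifference: 40^α · 84.5^(1−α) = 71.9^α · 79^(1−α).
(40/71.9)^α = (79/84.5)^(1−α); take logs: α·ln(40/71.9) = (1−α)·ln(79/84.5), i.e. α·-0.586397 = (1−α)·-0.067304.
So α/(1−α) = (-0.067304)/(-0.586397) = 0.114775, and α = 0.114775/1.114775 ≈ 0.103.

α ≈ 0.103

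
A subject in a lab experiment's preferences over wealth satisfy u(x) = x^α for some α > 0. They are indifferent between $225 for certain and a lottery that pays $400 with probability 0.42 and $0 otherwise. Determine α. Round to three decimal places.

Since u(0) = 0, the lottery's EU is 0.42·400^α.
Setting u(225) equal to that: 225^α = 0.42·400^α ⇒ (225/400)^α = 0.42.
Taking logs: α·ln(225/400) = ln(0.42), so α = -0.867501 / -0.575364 ≈ 1.508.

α ≈ 1.508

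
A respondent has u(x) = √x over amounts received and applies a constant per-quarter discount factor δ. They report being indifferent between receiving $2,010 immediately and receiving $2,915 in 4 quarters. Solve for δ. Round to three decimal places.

Equating discounted utilities: u(2010) = δ^4·u(2915) ⇒ δ^4 = u(2010)/u(2915).
With u(x) = √x: δ^4 = √2010/√2915 = √(2010/2915) = 0.83038.
So δ = 0.83038^(1/4) ≈ 0.955.

δ ≈ 0.955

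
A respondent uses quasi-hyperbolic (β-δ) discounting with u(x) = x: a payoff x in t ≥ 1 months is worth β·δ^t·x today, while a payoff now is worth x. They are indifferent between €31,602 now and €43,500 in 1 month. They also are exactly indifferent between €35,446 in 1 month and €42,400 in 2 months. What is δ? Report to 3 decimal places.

δ ≈ 0.836

Both payoffs in the second observation are in the future, so β drops out: δ^1·35446 = δ^2·42400 ⇒ δ = 35446/42400 = 0.83599.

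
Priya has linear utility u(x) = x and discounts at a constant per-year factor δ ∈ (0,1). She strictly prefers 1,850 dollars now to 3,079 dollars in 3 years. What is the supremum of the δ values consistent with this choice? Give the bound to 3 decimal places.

δ < 0.844

The preference means 1850 > δ^3·3079.
Hence δ^3 < 1850/3079 = 0.60084, and x ↦ x^(1/3) is increasing on (0,∞).
δ < 0.60084^(1/3) = 0.844.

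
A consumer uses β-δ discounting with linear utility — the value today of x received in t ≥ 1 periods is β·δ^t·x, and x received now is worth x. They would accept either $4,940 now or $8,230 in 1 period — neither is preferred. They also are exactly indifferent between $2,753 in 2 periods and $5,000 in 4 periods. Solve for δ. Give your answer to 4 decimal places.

Both payoffs in the second observation are in the future, so β drops out: δ^2·2753 = δ^4·5000 ⇒ δ^2 = 2753/5000 = 0.55060, so δ = 0.74202.

δ ≈ 0.7420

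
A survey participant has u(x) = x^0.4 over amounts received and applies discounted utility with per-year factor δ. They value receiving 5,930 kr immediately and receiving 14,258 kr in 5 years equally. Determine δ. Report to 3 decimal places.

The payoff in 5 years is discounted by δ^5, so u(5930) = δ^5·u(14258) and δ^5 = u(5930)/u(14258).
Since u(x) = x^0.4, δ^5 = (5930/14258)^0.4 = 0.41591^0.4 = 0.70404.
Taking the 5th root: δ = 0.70404^(1/5) ≈ 0.932.

δ ≈ 0.932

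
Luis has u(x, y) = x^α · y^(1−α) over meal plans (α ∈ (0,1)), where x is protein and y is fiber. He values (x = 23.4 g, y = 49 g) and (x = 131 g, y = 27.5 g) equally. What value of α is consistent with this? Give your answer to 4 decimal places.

Indifference: 23.4^α · 49^(1−α) = 131^α · 27.5^(1−α).
(23.4/131)^α = (27.5/49)^(1−α); take logs: α·ln(23.4/131) = (1−α)·ln(27.5/49), i.e. α·-1.7224613 = (1−α)·-0.5776343.
Thus α·(-2.3000956) = -0.5776343, so α = -0.5776343/-2.3000956 ≈ 0.2511.

α ≈ 0.2511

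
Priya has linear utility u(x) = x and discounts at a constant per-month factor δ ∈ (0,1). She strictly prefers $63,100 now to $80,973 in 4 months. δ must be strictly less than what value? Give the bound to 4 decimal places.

δ < 0.9396

Under u(x) = x this choice says 63100 > δ^4·80973.
Hence δ^4 < 63100/80973 = 0.77927, and x ↦ x^(1/4) is increasing on (0,∞).
δ < (63100/80973)^(1/4) ≈ 0.9396.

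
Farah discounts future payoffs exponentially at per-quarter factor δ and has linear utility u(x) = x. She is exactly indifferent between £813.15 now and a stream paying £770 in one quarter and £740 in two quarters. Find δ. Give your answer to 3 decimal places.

δ ≈ 0.650

Present value of the stream is 770·δ + 740·δ². Indifference gives 770δ + 740δ² = 813.15.
Rearranged: 740δ² + 770δ − 813.15 = 0.
By the quadratic formula (taking the positive root), δ = (−770 + √2999824.00) / 1480 ≈ 0.650.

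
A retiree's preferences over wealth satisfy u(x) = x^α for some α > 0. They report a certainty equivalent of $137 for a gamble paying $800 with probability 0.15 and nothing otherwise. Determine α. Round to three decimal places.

EU(lottery) = 0.15·800^α + 0.85·0 = 0.15·800^α.
Equating: 137^α = 0.15·800^α, i.e. 0.1713^α = 0.15.
Take logs: α = ln 0.15 / ln(137/800) ≈ 1.07508.

α ≈ 1.075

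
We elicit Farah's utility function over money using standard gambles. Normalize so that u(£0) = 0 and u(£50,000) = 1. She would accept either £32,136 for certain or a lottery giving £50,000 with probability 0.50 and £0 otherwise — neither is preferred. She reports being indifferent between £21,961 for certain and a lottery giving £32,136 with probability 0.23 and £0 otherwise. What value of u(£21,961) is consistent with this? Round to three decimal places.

0.115

From the first indifference, u(£32,136) = 0.50·u(£50,000) + 0.50·u(£0) = 0.50·1 + 0.50·0 = 0.50.
Chaining: u(£21,961) = 0.23·0.50 + 0.77·0.00 = 0.1150.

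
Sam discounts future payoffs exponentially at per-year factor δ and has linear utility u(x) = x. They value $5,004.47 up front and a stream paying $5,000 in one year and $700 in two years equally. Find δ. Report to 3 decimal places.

Present value of the stream is 5000·δ + 700·δ². Indifference gives 5000δ + 700δ² = 5004.47.
That is, 700δ² + 5000δ − 5004.47 = 0, a quadratic in δ.
By the quadratic formula (taking the positive root), δ = (−5000 + √39012516.00) / 1400 ≈ 0.890.

δ ≈ 0.890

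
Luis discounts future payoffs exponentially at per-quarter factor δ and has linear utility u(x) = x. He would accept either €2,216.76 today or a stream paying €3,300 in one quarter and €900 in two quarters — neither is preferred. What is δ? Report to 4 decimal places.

δ ≈ 0.5800

The stream is worth 3300δ + 900δ² today, so 3300δ + 900δ² = 2216.76.
Rearranged: 900δ² + 3300δ − 2216.76 = 0.
The positive root is δ = [−3300 + √(3300² + 4·900·2216.76)] / (2·900) = (−3300 + 4344.000)/1800 ≈ 0.5800.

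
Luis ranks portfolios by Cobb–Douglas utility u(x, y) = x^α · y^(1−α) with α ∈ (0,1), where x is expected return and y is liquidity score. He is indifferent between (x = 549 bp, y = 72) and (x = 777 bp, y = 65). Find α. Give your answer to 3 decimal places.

α ≈ 0.227

Set the two utilities equal: 549^α·72^(1−α) = 777^α·65^(1−α).
Rearrange to (549/777)^α = (65/72)^(1−α) and take logs: α·-0.347342 = (1−α)·-0.102279.
With A = -0.347342 and B = -0.102279: α·A = (1−α)·B, so α = B/(A+B) = -0.102279/-0.449621 ≈ 0.227.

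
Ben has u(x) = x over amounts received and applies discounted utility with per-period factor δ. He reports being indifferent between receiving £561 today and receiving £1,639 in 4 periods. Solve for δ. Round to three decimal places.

δ ≈ 0.765

The payoff in 4 periods is discounted by δ^4, so u(561) = δ^4·u(1639) and δ^4 = u(561)/u(1639).
With u(x) = x: δ^4 = 561/1639 = 0.34228.
So δ = 0.34228^(1/4) ≈ 0.765.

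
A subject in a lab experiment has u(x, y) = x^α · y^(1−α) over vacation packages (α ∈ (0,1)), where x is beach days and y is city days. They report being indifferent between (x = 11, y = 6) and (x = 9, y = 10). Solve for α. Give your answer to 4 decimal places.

α ≈ 0.7180

Indifference: 11^α · 6^(1−α) = 9^α · 10^(1−α).
Taking logs: α·ln 11 + (1−α)·ln 6 = α·ln 9 + (1−α)·ln 10, i.e. α·0.2006707 = (1−α)·0.5108256.
Thus α·(0.7114963) = 0.5108256, so α = 0.5108256/0.7114963 ≈ 0.7180.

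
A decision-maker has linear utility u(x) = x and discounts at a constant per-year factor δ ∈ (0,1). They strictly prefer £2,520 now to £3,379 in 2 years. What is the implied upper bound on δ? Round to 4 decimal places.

δ < 0.8636

Under u(x) = x this choice says 2520 > δ^2·3379.
Hence δ^2 < 2520/3379 = 0.74578, and x ↦ x^(1/2) is increasing on (0,∞).
δ < (2520/3379)^(1/2) ≈ 0.8636.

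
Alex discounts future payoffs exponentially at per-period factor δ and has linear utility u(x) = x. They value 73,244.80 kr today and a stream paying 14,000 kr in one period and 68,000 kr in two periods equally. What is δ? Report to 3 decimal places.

The stream is worth 14000δ + 68000δ² today, so 14000δ + 68000δ² = 73244.80.
That is, 68000δ² + 14000δ − 73244.80 = 0, a quadratic in δ.
δ = (−14000 + √(14000² + 4·68000·73244.80)) / (2·68000) = (−14000 + √20118585600.00) / 136000 ≈ 0.940.

δ ≈ 0.940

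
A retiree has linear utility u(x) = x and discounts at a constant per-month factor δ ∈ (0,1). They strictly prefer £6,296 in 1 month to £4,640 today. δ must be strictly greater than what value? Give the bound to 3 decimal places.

Comparing present values: 4640 < δ·6296.
So δ > 4640/6296 = 0.73698.

δ > 0.737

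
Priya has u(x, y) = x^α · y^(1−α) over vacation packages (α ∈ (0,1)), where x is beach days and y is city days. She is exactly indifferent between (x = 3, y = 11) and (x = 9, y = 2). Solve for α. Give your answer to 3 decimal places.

α ≈ 0.608

The Cobb–Douglas utilities coincide, so 3^α·11^(1−α) = 9^α·2^(1−α).
(3/9)^α = (2/11)^(1−α); take logs: α·ln(3/9) = (1−α)·ln(2/11), i.e. α·-1.098612 = (1−α)·-1.704748.
So α/(1−α) = (-1.704748)/(-1.098612) = 1.551729, and α = 1.551729/2.551729 ≈ 0.608.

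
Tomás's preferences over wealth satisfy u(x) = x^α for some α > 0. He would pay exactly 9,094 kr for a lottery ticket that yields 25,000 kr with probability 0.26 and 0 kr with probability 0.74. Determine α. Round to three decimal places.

α ≈ 1.332

Since u(0) = 0, the lottery's EU is 0.26·25000^α.
Indifference: 9094^α = 0.26·25000^α, so (9094/25000)^α = 0.26.
Taking logs: α·ln(9094/25000) = ln(0.26), so α = -1.347074 / -1.011261 ≈ 1.332.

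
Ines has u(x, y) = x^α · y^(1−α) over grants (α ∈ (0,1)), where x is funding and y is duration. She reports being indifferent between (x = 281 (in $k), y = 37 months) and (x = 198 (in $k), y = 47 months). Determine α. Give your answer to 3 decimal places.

The Cobb–Douglas utilities coincide, so 281^α·37^(1−α) = 198^α·47^(1−α).
Rearrange to (281/198)^α = (47/37)^(1−α) and take logs: α·0.350088 = (1−α)·0.239230.
With A = 0.350088 and B = 0.239230: α·A = (1−α)·B, so α = B/(A+B) = 0.239230/0.589318 ≈ 0.406.

α ≈ 0.406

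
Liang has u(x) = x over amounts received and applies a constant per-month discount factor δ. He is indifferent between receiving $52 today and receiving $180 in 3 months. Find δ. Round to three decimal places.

δ ≈ 0.661

The payoff in 3 months is discounted by δ^3, so u(52) = δ^3·u(180) and δ^3 = u(52)/u(180).
With u(x) = x: δ^3 = 52/180 = 0.28889.
Taking the cube root: δ = 0.28889^(1/3) ≈ 0.661.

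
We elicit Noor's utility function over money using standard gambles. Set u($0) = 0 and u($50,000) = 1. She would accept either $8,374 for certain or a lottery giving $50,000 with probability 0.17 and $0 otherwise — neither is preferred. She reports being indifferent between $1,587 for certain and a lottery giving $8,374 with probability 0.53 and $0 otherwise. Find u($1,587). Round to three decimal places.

From the first indifference, u($8,374) = 0.17·u($50,000) + 0.83·u($0) = 0.17·1 + 0.83·0 = 0.17.
Then u($1,587) = 0.53·u($8,374) + 0.47·u($0) = 0.53·0.17 + 0.47·0.00 = 0.0901.

0.090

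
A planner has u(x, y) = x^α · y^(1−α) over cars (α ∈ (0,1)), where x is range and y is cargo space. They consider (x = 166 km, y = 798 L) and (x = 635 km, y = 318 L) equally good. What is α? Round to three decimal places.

Indifference: 166^α · 798^(1−α) = 635^α · 318^(1−α).
Taking logs: α·ln 166 + (1−α)·ln 798 = α·ln 635 + (1−α)·ln 318, i.e. α·-1.341637 = (1−α)·-0.920057.
With A = -1.341637 and B = -0.920057: α·A = (1−α)·B, so α = B/(A+B) = -0.920057/-2.261694 ≈ 0.407.

α ≈ 0.407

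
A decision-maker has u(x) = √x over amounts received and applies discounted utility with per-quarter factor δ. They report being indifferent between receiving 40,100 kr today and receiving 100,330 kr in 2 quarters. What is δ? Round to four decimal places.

δ ≈ 0.7951

The payoff in 2 quarters is discounted by δ^2, so u(40100) = δ^2·u(100330) and δ^2 = u(40100)/u(100330).
Since u(x) = √x, δ^2 = √(40100/100330) = 0.63220.
So δ = 0.63220^(1/2) ≈ 0.7951.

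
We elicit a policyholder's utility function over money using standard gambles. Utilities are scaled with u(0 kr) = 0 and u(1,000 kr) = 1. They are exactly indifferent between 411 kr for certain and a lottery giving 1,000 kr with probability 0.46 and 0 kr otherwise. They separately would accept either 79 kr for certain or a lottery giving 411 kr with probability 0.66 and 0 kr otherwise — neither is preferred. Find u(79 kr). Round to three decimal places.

First, u(411 kr) = 0.46·u(1,000 kr) + 0.54·u(0 kr) = 0.46.
Chaining: u(79 kr) = 0.66·0.46 + 0.34·0.00 = 0.3036.

0.304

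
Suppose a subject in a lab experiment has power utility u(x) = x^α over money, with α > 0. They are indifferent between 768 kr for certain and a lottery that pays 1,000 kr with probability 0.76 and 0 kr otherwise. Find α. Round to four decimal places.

α ≈ 1.0397

Since u(0) = 0, the lottery's EU is 0.76·1000^α.
Setting u(768) equal to that: 768^α = 0.76·1000^α ⇒ (768/1000)^α = 0.76.
Take logs: α = ln 0.76 / ln(768/1000) ≈ 1.039669.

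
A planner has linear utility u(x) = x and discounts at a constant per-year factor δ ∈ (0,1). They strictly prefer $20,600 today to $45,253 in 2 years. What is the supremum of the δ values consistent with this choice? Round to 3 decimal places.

δ < 0.675

Comparing present values: 20600 > δ^2·45253.
So δ^2 < 20600/45253 = 0.45522; taking the square root of both positive sides preserves the inequality.
δ < 0.45522^(1/2) = 0.675.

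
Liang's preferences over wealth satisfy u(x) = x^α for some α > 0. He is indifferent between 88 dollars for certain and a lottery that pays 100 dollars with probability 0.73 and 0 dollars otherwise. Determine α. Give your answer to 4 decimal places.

α ≈ 2.4619

The lottery's expected utility is 0.73·u(100) + 0.27·u(0) = 0.73·100^α (since u(0) = 0 for α > 0).
Indifference: 88^α = 0.73·100^α, so (88/100)^α = 0.73.
Take logs: α = ln 0.73 / ln(88/100) ≈ 2.461883.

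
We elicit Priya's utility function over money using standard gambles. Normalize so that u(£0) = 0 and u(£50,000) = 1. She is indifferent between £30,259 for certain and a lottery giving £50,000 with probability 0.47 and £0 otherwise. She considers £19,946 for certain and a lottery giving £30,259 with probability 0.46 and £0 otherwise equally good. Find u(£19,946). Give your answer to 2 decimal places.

First, u(£30,259) = 0.47·u(£50,000) + 0.53·u(£0) = 0.47.
Chaining: u(£19,946) = 0.46·0.47 + 0.54·0.00 = 0.2162.

0.22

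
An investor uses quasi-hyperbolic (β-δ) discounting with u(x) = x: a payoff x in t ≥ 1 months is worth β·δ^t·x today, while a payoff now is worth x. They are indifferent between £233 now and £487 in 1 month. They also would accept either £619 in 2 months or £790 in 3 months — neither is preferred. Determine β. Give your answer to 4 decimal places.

The second indifference involves only future payoffs, so β cancels: β·δ^2·619 = β·δ^3·790, giving δ = 619/790 = 0.78354.
The first indifference: 233 = β·δ·487, so β = 233/(δ·487) = 233/(0.78354·487) ≈ 0.6106.

β ≈ 0.6106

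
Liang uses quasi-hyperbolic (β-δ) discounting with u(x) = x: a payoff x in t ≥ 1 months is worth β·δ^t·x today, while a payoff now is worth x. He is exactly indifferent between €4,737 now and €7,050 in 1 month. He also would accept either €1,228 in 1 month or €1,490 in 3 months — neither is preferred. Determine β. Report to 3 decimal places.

β ≈ 0.740

The second indifference involves only future payoffs, so β cancels: β·δ^1·1228 = β·δ^3·1490, giving δ^2 = 1228/1490 = 0.82416, so δ = 0.90783.
The first indifference: 4737 = β·δ·7050, so β = 4737/(δ·7050) = 4737/(0.90783·7050) ≈ 0.740.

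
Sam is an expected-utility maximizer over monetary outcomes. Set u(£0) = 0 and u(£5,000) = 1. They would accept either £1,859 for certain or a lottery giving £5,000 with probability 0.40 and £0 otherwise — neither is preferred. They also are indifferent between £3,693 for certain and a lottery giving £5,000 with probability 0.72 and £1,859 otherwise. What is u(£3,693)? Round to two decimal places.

First, u(£1,859) = 0.40·u(£5,000) + 0.60·u(£0) = 0.40.
Chaining: u(£3,693) = 0.72·1.00 + 0.28·0.40 = 0.8320.

0.83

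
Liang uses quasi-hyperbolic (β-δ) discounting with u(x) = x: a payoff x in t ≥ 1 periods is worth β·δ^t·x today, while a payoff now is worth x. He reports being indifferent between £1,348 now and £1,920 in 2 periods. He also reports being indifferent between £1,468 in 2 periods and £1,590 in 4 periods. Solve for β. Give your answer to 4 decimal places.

β ≈ 0.7604

The second indifference involves only future payoffs, so β cancels: β·δ^2·1468 = β·δ^4·1590, giving δ^2 = 1468/1590 = 0.92327, so δ = 0.96087.
Substituting δ into 1348 = β·δ^2·1920: β = 1348/(1772.679) ≈ 0.7604.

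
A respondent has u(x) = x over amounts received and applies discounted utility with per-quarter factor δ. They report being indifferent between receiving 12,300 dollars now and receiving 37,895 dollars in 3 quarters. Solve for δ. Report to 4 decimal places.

The payoff in 3 quarters is discounted by δ^3, so u(12300) = δ^3·u(37895) and δ^3 = u(12300)/u(37895).
With u(x) = x: δ^3 = 12300/37895 = 0.32458.
Hence δ = (0.32458)^(1/3) = 0.687239.

δ ≈ 0.6872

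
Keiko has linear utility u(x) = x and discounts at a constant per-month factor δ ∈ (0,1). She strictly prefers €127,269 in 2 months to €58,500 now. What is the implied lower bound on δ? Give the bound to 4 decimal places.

δ > 0.6780

Under u(x) = x this choice says 58500 < δ^2·127269.
Dividing by 127269: δ^2 > 0.45966. Both sides are positive, so the square root keeps the direction.
δ > (58500/127269)^(1/2) ≈ 0.6780.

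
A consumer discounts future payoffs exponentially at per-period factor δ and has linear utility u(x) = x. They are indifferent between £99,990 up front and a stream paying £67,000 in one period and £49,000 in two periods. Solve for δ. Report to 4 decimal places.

δ ≈ 0.9000

Equating present values: 99990 = 67000δ + 49000δ².
That is, 49000δ² + 67000δ − 99990 = 0, a quadratic in δ.
By the quadratic formula (taking the positive root), δ = (−67000 + √24087040000.00) / 98000 ≈ 0.9000.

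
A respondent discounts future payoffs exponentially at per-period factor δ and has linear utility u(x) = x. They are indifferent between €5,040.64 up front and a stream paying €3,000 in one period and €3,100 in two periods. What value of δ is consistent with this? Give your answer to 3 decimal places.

δ ≈ 0.880

The stream is worth 3000δ + 3100δ² today, so 3000δ + 3100δ² = 5040.64.
That is, 3100δ² + 3000δ − 5040.64 = 0, a quadratic in δ.
The positive root is δ = [−3000 + √(3000² + 4·3100·5040.64)] / (2·3100) = (−3000 + 8456.000)/6200 ≈ 0.880.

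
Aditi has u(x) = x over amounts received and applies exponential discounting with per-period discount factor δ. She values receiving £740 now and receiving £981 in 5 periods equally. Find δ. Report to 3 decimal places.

Indifference means u(740) = δ^5 · u(981), so δ^5 = u(740)/u(981).
With u(x) = x: δ^5 = 740/981 = 0.75433.
Taking the 5th root: δ = 0.75433^(1/5) ≈ 0.945.

δ ≈ 0.945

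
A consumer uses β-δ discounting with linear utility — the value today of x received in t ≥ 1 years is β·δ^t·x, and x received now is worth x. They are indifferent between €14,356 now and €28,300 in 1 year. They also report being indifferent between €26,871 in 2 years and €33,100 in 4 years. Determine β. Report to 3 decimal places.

The second indifference involves only future payoffs, so β cancels: β·δ^2·26871 = β·δ^4·33100, giving δ^2 = 26871/33100 = 0.81181, so δ = 0.90101.
The first indifference: 14356 = β·δ·28300, so β = 14356/(δ·28300) = 14356/(0.90101·28300) ≈ 0.563.

β ≈ 0.563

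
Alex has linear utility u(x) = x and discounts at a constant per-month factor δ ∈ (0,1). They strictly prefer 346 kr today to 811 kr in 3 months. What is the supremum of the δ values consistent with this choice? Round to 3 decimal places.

Comparing present values: 346 > δ^3·811.
Hence δ^3 < 346/811 = 0.42663, and x ↦ x^(1/3) is increasing on (0,∞).
δ < 0.42663^(1/3) = 0.753.

δ < 0.753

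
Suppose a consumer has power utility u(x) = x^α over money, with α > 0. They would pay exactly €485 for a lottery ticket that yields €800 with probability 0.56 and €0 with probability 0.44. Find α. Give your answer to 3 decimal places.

α ≈ 1.159

Since u(0) = 0, the lottery's EU is 0.56·800^α.
Setting u(485) equal to that: 485^α = 0.56·800^α ⇒ (485/800)^α = 0.56.
α = ln(0.56) / ln(485/800) = -0.579818/-0.500463 ≈ 1.159.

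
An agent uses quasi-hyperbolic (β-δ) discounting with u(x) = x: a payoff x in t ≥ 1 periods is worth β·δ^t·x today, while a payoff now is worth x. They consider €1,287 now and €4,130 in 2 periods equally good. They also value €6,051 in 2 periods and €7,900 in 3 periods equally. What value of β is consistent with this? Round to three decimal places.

β ≈ 0.531

The second indifference involves only future payoffs, so β cancels: β·δ^2·6051 = β·δ^3·7900, giving δ = 6051/7900 = 0.76595.
Now use the now-vs-future pair: 1287 = β·δ^2·4130 gives β = 1287/(0.58668·4130) ≈ 0.531.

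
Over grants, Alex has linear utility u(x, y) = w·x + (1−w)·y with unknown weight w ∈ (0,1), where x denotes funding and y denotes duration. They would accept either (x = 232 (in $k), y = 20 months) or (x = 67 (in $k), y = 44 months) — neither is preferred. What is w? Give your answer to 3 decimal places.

w = 0.127

Equating utilities: w·232 + (1−w)·20 = w·67 + (1−w)·44.
Collecting terms: w·165 = (1−w)·24.
The marginal rate of substitution is 24/165, so w = 24/(165+24) = 0.127.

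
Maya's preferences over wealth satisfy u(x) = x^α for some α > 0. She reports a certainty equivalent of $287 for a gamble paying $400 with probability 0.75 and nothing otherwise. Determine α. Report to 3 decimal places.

The lottery's expected utility is 0.75·u(400) + 0.25·u(0) = 0.75·400^α (since u(0) = 0 for α > 0).
Indifference: 287^α = 0.75·400^α, so (287/400)^α = 0.75.
α = ln(0.75) / ln(287/400) = -0.287682/-0.331982 ≈ 0.867.

α ≈ 0.867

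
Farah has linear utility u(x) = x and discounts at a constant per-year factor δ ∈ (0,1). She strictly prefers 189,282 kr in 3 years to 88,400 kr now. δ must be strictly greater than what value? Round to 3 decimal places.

δ > 0.776

Under u(x) = x this choice says 88400 < δ^3·189282.
Dividing by 189282: δ^3 > 0.46703. Both sides are positive, so the cube root keeps the direction.
δ > 0.46703^(1/3) = 0.776.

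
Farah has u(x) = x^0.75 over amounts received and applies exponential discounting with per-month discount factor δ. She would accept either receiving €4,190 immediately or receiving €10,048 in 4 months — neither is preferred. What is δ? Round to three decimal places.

δ ≈ 0.849

The payoff in 4 months is discounted by δ^4, so u(4190) = δ^4·u(10048) and δ^4 = u(4190)/u(10048).
With u(x) = x^0.75: δ^4 = 4190^0.75/10048^0.75 = (4190/10048)^0.75 = 0.51892.
Hence δ = (0.51892)^(1/4) = 0.84874.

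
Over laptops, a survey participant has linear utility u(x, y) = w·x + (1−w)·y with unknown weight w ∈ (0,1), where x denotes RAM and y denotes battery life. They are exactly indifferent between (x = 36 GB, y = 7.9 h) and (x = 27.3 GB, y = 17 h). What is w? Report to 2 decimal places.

u(36,7.9) = u(27.3,17) means w·36 + (1−w)·7.9 = w·27.3 + (1−w)·17.
Collecting terms: w·8.7 = (1−w)·9.1.
Hence w = 9.1/(8.7+9.1) = 9.1/17.8 = 0.51.

w = 0.51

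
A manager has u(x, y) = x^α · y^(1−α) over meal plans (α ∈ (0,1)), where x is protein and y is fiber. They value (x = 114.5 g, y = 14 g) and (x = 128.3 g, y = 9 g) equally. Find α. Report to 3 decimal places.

α ≈ 0.795

The Cobb–Douglas utilities coincide, so 114.5^α·14^(1−α) = 128.3^α·9^(1−α).
Taking logs: α·ln 114.5 + (1−α)·ln 14 = α·ln 128.3 + (1−α)·ln 9, i.e. α·-0.113796 = (1−α)·-0.441833.
So α/(1−α) = (-0.441833)/(-0.113796) = 3.882676, and α = 3.882676/4.882676 ≈ 0.795.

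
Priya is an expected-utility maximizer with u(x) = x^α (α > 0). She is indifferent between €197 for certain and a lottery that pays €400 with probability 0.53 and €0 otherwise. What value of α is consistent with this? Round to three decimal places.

Since u(0) = 0, the lottery's EU is 0.53·400^α.
Setting u(197) equal to that: 197^α = 0.53·400^α ⇒ (197/400)^α = 0.53.
Taking logs: α·ln(197/400) = ln(0.53), so α = -0.634878 / -0.708261 ≈ 0.896.

α ≈ 0.896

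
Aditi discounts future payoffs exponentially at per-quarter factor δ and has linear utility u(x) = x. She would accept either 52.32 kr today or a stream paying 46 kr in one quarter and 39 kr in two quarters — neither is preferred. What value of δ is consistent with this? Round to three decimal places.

δ ≈ 0.710

Present value of the stream is 46·δ + 39·δ². Indifference gives 46δ + 39δ² = 52.32.
So 39δ² + 46δ − 52.32 = 0.
By the quadratic formula (taking the positive root), δ = (−46 + √10277.92) / 78 ≈ 0.710.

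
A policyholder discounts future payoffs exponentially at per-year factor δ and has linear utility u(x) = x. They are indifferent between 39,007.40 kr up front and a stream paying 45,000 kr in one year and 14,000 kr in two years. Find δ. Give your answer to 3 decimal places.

The stream is worth 45000δ + 14000δ² today, so 45000δ + 14000δ² = 39007.40.
That is, 14000δ² + 45000δ − 39007.40 = 0, a quadratic in δ.
δ = (−45000 + √(45000² + 4·14000·39007.40)) / (2·14000) = (−45000 + √4209414400.00) / 28000 ≈ 0.710.

δ ≈ 0.710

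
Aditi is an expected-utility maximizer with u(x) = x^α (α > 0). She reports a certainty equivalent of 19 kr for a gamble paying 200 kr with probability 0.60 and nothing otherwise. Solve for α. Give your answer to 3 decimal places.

Since u(0) = 0, the lottery's EU is 0.60·200^α.
Setting u(19) equal to that: 19^α = 0.60·200^α ⇒ (19/200)^α = 0.60.
Taking logs: α·ln(19/200) = ln(0.60), so α = -0.510826 / -2.353878 ≈ 0.217.

α ≈ 0.217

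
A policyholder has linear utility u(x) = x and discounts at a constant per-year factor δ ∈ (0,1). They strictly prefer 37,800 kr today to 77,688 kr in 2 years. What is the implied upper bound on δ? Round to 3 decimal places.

δ < 0.698

The preference means 37800 > δ^2·77688.
Hence δ^2 < 37800/77688 = 0.48656, and x ↦ x^(1/2) is increasing on (0,∞).
δ < (37800/77688)^(1/2) ≈ 0.698.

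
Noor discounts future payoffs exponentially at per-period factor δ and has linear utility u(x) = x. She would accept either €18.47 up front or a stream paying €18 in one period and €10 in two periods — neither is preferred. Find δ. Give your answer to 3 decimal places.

The stream is worth 18δ + 10δ² today, so 18δ + 10δ² = 18.47.
Rearranged: 10δ² + 18δ − 18.47 = 0.
By the quadratic formula (taking the positive root), δ = (−18 + √1062.80) / 20 ≈ 0.730.

δ ≈ 0.730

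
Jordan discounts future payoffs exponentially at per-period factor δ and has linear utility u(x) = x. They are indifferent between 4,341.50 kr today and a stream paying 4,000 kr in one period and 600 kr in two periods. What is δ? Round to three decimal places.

Equating present values: 4341.50 = 4000δ + 600δ².
So 600δ² + 4000δ − 4341.50 = 0.
By the quadratic formula (taking the positive root), δ = (−4000 + √26419600.00) / 1200 ≈ 0.950.

δ ≈ 0.950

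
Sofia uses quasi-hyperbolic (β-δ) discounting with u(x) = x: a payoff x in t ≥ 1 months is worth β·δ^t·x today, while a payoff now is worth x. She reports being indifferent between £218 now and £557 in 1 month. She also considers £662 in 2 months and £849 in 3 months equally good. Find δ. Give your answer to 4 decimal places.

From the later pair, β·δ^2·662 = β·δ^3·849; dividing through, δ = 662/849 = 0.77974.

δ ≈ 0.7797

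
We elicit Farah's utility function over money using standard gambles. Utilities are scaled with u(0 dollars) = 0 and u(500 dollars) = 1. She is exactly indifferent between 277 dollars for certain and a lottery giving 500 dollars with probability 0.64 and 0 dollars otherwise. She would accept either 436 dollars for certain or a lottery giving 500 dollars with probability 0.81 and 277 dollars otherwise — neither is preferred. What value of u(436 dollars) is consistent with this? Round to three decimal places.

0.932

First, u(277 dollars) = 0.64·u(500 dollars) + 0.36·u(0 dollars) = 0.64.
Then u(436 dollars) = 0.81·u(500 dollars) + 0.19·u(277 dollars) = 0.81·1.00 + 0.19·0.64 = 0.9316.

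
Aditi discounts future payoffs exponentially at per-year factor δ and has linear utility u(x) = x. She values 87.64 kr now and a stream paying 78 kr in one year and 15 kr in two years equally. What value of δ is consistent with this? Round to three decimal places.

δ ≈ 0.950

Equating present values: 87.64 = 78δ + 15δ².
So 15δ² + 78δ − 87.64 = 0.
The positive root is δ = [−78 + √(78² + 4·15·87.64)] / (2·15) = (−78 + 106.501)/30 ≈ 0.950.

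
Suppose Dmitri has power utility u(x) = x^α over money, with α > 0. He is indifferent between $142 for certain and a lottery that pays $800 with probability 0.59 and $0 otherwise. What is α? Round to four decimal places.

The lottery's expected utility is 0.59·u(800) + 0.41·u(0) = 0.59·800^α (since u(0) = 0 for α > 0).
Indifference: 142^α = 0.59·800^α, so (142/800)^α = 0.59.
Taking logs: α·ln(142/800) = ln(0.59), so α = -0.5276327 / -1.7287847 ≈ 0.3052.

α ≈ 0.3052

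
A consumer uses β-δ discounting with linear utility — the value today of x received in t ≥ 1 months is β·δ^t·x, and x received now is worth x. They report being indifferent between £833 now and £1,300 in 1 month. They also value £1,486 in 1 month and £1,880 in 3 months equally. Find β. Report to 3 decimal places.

From the later pair, β·δ^1·1486 = β·δ^3·1880; dividing through, δ^2 = 1486/1880 = 0.79043, so δ = 0.88906.
Now use the now-vs-future pair: 833 = β·δ·1300 gives β = 833/(0.88906·1300) ≈ 0.721.

β ≈ 0.721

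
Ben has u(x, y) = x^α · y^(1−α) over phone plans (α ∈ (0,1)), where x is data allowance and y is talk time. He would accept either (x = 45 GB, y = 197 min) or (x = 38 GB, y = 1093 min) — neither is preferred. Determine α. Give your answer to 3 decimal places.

α ≈ 0.910

The Cobb–Douglas utilities coincide, so 45^α·197^(1−α) = 38^α·1093^(1−α).
Rearrange to (45/38)^α = (1093/197)^(1−α) and take logs: α·0.169076 = (1−α)·1.713478.
So α/(1−α) = (1.713478)/(0.169076) = 10.134366, and α = 10.134366/11.134366 ≈ 0.910.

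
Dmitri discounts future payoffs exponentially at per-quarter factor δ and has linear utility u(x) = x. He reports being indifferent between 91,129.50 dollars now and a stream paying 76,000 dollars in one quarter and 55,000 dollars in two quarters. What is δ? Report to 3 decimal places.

δ ≈ 0.770

Equating present values: 91129.50 = 76000δ + 55000δ².
That is, 55000δ² + 76000δ − 91129.50 = 0, a quadratic in δ.
δ = (−76000 + √(76000² + 4·55000·91129.50)) / (2·55000) = (−76000 + √25824490000.00) / 110000 ≈ 0.770.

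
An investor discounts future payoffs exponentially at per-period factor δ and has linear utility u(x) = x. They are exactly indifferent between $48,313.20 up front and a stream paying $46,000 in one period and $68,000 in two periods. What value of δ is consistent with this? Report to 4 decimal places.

δ ≈ 0.5700

The stream is worth 46000δ + 68000δ² today, so 46000δ + 68000δ² = 48313.20.
So 68000δ² + 46000δ − 48313.20 = 0.
The positive root is δ = [−46000 + √(46000² + 4·68000·48313.20)] / (2·68000) = (−46000 + 123520.000)/136000 ≈ 0.5700.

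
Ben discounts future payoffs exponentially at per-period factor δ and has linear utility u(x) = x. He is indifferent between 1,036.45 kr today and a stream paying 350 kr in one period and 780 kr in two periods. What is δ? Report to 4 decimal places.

δ ≈ 0.9500

Equating present values: 1036.45 = 350δ + 780δ².
That is, 780δ² + 350δ − 1036.45 = 0, a quadratic in δ.
The positive root is δ = [−350 + √(350² + 4·780·1036.45)] / (2·780) = (−350 + 1832.000)/1560 ≈ 0.9500.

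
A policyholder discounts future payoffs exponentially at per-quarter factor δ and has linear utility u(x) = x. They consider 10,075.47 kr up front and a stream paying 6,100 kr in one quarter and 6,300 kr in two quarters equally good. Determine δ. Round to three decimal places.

δ ≈ 0.870

The stream is worth 6100δ + 6300δ² today, so 6100δ + 6300δ² = 10075.47.
That is, 6300δ² + 6100δ − 10075.47 = 0, a quadratic in δ.
δ = (−6100 + √(6100² + 4·6300·10075.47)) / (2·6300) = (−6100 + √291111844.00) / 12600 ≈ 0.870.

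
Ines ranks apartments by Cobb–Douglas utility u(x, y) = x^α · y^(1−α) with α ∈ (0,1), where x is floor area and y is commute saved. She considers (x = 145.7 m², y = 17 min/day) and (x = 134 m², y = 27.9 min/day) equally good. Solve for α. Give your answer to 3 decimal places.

Set the two utilities equal: 145.7^α·17^(1−α) = 134^α·27.9^(1−α).
(145.7/134)^α = (27.9/17)^(1−α); take logs: α·ln(145.7/134) = (1−α)·ln(27.9/17), i.e. α·0.083710 = (1−α)·0.495413.
So α/(1−α) = (0.495413)/(0.083710) = 5.918206, and α = 5.918206/6.918206 ≈ 0.855.

α ≈ 0.855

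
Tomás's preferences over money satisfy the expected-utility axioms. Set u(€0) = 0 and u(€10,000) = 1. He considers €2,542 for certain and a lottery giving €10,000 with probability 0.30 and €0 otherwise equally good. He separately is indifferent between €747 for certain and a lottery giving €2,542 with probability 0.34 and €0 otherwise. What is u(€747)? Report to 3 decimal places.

0.102

First, u(€2,542) = 0.30·u(€10,000) + 0.70·u(€0) = 0.30.
The second indifference gives u(€747) = 0.34·u(€2,542) + 0.66·u(€0) = 0.34·0.30 + 0.66·0.00 = 0.1020.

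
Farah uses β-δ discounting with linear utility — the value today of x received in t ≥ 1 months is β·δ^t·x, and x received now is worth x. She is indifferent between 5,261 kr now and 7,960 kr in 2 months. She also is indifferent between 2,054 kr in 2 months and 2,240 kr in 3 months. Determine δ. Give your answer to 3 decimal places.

δ ≈ 0.917

From the later pair, β·δ^2·2054 = β·δ^3·2240; dividing through, δ = 2054/2240 = 0.91696.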